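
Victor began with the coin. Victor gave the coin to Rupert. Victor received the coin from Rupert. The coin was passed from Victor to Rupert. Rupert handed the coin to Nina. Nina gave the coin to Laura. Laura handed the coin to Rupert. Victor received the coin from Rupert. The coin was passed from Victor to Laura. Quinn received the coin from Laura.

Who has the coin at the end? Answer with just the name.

Tracking the coin through each event:
Start: Victor has the coin.
After event 1: Rupert has the coin.
After event 2: Victor has the coin.
After event 3: Rupert has the coin.
After event 4: Nina has the coin.
After event 5: Laura has the coin.
After event 6: Rupert has the coin.
After event 7: Victor has the coin.
After event 8: Laura has the coin.
After event 9: Quinn has the coin.

Answer: Quinn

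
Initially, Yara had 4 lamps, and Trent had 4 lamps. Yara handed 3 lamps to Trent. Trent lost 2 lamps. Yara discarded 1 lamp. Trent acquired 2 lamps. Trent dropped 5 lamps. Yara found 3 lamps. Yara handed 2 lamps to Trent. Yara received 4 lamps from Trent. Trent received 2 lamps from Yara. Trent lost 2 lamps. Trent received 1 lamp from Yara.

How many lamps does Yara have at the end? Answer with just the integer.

Answer: 2

Derivation:
Tracking counts step by step:
Start: Yara=4, Trent=4
Event 1 (Yara -> Trent, 3): Yara: 4 -> 1, Trent: 4 -> 7. State: Yara=1, Trent=7
Event 2 (Trent -2): Trent: 7 -> 5. State: Yara=1, Trent=5
Event 3 (Yara -1): Yara: 1 -> 0. State: Yara=0, Trent=5
Event 4 (Trent +2): Trent: 5 -> 7. State: Yara=0, Trent=7
Event 5 (Trent -5): Trent: 7 -> 2. State: Yara=0, Trent=2
Event 6 (Yara +3): Yara: 0 -> 3. State: Yara=3, Trent=2
Event 7 (Yara -> Trent, 2): Yara: 3 -> 1, Trent: 2 -> 4. State: Yara=1, Trent=4
Event 8 (Trent -> Yara, 4): Trent: 4 -> 0, Yara: 1 -> 5. State: Yara=5, Trent=0
Event 9 (Yara -> Trent, 2): Yara: 5 -> 3, Trent: 0 -> 2. State: Yara=3, Trent=2
Event 10 (Trent -2): Trent: 2 -> 0. State: Yara=3, Trent=0
Event 11 (Yara -> Trent, 1): Yara: 3 -> 2, Trent: 0 -> 1. State: Yara=2, Trent=1

Yara's final count: 2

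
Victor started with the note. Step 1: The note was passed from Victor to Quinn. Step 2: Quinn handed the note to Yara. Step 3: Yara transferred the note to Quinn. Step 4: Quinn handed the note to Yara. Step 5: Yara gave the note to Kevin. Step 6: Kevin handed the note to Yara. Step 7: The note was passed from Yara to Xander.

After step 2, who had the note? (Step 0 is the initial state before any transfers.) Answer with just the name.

Tracking the note holder through step 2:
After step 0 (start): Victor
After step 1: Quinn
After step 2: Yara

At step 2, the holder is Yara.

Answer: Yara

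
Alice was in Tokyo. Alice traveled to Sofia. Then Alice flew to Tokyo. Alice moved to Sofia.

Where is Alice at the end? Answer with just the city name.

Tracking Alice's location:
Start: Alice is in Tokyo.
After move 1: Tokyo -> Sofia. Alice is in Sofia.
After move 2: Sofia -> Tokyo. Alice is in Tokyo.
After move 3: Tokyo -> Sofia. Alice is in Sofia.

Answer: Sofia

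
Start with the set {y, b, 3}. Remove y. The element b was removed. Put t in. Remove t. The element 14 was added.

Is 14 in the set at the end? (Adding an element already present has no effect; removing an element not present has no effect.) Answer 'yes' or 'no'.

Answer: yes

Derivation:
Tracking the set through each operation:
Start: {3, b, y}
Event 1 (remove y): removed. Set: {3, b}
Event 2 (remove b): removed. Set: {3}
Event 3 (add t): added. Set: {3, t}
Event 4 (remove t): removed. Set: {3}
Event 5 (add 14): added. Set: {14, 3}

Final set: {14, 3} (size 2)
14 is in the final set.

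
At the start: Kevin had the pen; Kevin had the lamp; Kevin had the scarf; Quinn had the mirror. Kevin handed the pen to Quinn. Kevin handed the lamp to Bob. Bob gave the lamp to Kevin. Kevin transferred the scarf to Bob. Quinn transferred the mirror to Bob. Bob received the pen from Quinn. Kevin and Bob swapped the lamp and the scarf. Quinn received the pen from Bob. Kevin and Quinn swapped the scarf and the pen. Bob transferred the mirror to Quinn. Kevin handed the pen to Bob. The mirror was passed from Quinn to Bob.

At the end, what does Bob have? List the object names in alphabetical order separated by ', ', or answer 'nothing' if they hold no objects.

Tracking all object holders:
Start: pen:Kevin, lamp:Kevin, scarf:Kevin, mirror:Quinn
Event 1 (give pen: Kevin -> Quinn). State: pen:Quinn, lamp:Kevin, scarf:Kevin, mirror:Quinn
Event 2 (give lamp: Kevin -> Bob). State: pen:Quinn, lamp:Bob, scarf:Kevin, mirror:Quinn
Event 3 (give lamp: Bob -> Kevin). State: pen:Quinn, lamp:Kevin, scarf:Kevin, mirror:Quinn
Event 4 (give scarf: Kevin -> Bob). State: pen:Quinn, lamp:Kevin, scarf:Bob, mirror:Quinn
Event 5 (give mirror: Quinn -> Bob). State: pen:Quinn, lamp:Kevin, scarf:Bob, mirror:Bob
Event 6 (give pen: Quinn -> Bob). State: pen:Bob, lamp:Kevin, scarf:Bob, mirror:Bob
Event 7 (swap lamp<->scarf: now lamp:Bob, scarf:Kevin). State: pen:Bob, lamp:Bob, scarf:Kevin, mirror:Bob
Event 8 (give pen: Bob -> Quinn). State: pen:Quinn, lamp:Bob, scarf:Kevin, mirror:Bob
Event 9 (swap scarf<->pen: now scarf:Quinn, pen:Kevin). State: pen:Kevin, lamp:Bob, scarf:Quinn, mirror:Bob
Event 10 (give mirror: Bob -> Quinn). State: pen:Kevin, lamp:Bob, scarf:Quinn, mirror:Quinn
Event 11 (give pen: Kevin -> Bob). State: pen:Bob, lamp:Bob, scarf:Quinn, mirror:Quinn
Event 12 (give mirror: Quinn -> Bob). State: pen:Bob, lamp:Bob, scarf:Quinn, mirror:Bob

Final state: pen:Bob, lamp:Bob, scarf:Quinn, mirror:Bob
Bob holds: lamp, mirror, pen.

Answer: lamp, mirror, pen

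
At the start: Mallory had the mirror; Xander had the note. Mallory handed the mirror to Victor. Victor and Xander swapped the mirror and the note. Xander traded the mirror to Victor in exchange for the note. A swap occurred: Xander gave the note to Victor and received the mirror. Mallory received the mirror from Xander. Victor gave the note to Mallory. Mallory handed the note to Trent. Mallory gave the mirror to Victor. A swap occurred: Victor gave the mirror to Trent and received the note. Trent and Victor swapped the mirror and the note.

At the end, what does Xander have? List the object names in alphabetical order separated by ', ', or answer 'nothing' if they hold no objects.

Tracking all object holders:
Start: mirror:Mallory, note:Xander
Event 1 (give mirror: Mallory -> Victor). State: mirror:Victor, note:Xander
Event 2 (swap mirror<->note: now mirror:Xander, note:Victor). State: mirror:Xander, note:Victor
Event 3 (swap mirror<->note: now mirror:Victor, note:Xander). State: mirror:Victor, note:Xander
Event 4 (swap note<->mirror: now note:Victor, mirror:Xander). State: mirror:Xander, note:Victor
Event 5 (give mirror: Xander -> Mallory). State: mirror:Mallory, note:Victor
Event 6 (give note: Victor -> Mallory). State: mirror:Mallory, note:Mallory
Event 7 (give note: Mallory -> Trent). State: mirror:Mallory, note:Trent
Event 8 (give mirror: Mallory -> Victor). State: mirror:Victor, note:Trent
Event 9 (swap mirror<->note: now mirror:Trent, note:Victor). State: mirror:Trent, note:Victor
Event 10 (swap mirror<->note: now mirror:Victor, note:Trent). State: mirror:Victor, note:Trent

Final state: mirror:Victor, note:Trent
Xander holds: (nothing).

Answer: nothing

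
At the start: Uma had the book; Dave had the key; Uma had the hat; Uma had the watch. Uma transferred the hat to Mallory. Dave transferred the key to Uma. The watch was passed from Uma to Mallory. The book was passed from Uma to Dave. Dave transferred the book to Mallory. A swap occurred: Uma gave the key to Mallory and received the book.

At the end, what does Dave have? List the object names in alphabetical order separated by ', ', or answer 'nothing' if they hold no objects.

Answer: nothing

Derivation:
Tracking all object holders:
Start: book:Uma, key:Dave, hat:Uma, watch:Uma
Event 1 (give hat: Uma -> Mallory). State: book:Uma, key:Dave, hat:Mallory, watch:Uma
Event 2 (give key: Dave -> Uma). State: book:Uma, key:Uma, hat:Mallory, watch:Uma
Event 3 (give watch: Uma -> Mallory). State: book:Uma, key:Uma, hat:Mallory, watch:Mallory
Event 4 (give book: Uma -> Dave). State: book:Dave, key:Uma, hat:Mallory, watch:Mallory
Event 5 (give book: Dave -> Mallory). State: book:Mallory, key:Uma, hat:Mallory, watch:Mallory
Event 6 (swap key<->book: now key:Mallory, book:Uma). State: book:Uma, key:Mallory, hat:Mallory, watch:Mallory

Final state: book:Uma, key:Mallory, hat:Mallory, watch:Mallory
Dave holds: (nothing).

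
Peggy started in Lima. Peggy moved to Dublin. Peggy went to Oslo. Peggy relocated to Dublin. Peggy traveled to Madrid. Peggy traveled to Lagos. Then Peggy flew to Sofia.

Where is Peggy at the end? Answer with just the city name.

Answer: Sofia

Derivation:
Tracking Peggy's location:
Start: Peggy is in Lima.
After move 1: Lima -> Dublin. Peggy is in Dublin.
After move 2: Dublin -> Oslo. Peggy is in Oslo.
After move 3: Oslo -> Dublin. Peggy is in Dublin.
After move 4: Dublin -> Madrid. Peggy is in Madrid.
After move 5: Madrid -> Lagos. Peggy is in Lagos.
After move 6: Lagos -> Sofia. Peggy is in Sofia.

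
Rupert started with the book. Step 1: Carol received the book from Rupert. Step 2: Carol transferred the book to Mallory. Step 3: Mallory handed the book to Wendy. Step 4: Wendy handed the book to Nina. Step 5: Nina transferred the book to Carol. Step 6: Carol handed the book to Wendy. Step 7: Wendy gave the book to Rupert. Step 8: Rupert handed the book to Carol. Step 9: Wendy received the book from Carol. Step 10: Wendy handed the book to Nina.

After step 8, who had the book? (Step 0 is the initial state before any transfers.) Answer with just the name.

Answer: Carol

Derivation:
Tracking the book holder through step 8:
After step 0 (start): Rupert
After step 1: Carol
After step 2: Mallory
After step 3: Wendy
After step 4: Nina
After step 5: Carol
After step 6: Wendy
After step 7: Rupert
After step 8: Carol

At step 8, the holder is Carol.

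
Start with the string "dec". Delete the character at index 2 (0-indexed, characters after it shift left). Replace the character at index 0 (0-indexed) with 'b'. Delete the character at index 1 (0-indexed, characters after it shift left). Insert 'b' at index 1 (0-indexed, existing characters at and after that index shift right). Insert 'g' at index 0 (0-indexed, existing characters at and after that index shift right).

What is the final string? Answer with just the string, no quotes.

Answer: gbb

Derivation:
Applying each edit step by step:
Start: "dec"
Op 1 (delete idx 2 = 'c'): "dec" -> "de"
Op 2 (replace idx 0: 'd' -> 'b'): "de" -> "be"
Op 3 (delete idx 1 = 'e'): "be" -> "b"
Op 4 (insert 'b' at idx 1): "b" -> "bb"
Op 5 (insert 'g' at idx 0): "bb" -> "gbb"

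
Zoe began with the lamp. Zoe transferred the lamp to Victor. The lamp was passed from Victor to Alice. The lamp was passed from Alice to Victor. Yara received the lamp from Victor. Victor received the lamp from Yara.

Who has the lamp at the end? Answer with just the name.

Tracking the lamp through each event:
Start: Zoe has the lamp.
After event 1: Victor has the lamp.
After event 2: Alice has the lamp.
After event 3: Victor has the lamp.
After event 4: Yara has the lamp.
After event 5: Victor has the lamp.

Answer: Victor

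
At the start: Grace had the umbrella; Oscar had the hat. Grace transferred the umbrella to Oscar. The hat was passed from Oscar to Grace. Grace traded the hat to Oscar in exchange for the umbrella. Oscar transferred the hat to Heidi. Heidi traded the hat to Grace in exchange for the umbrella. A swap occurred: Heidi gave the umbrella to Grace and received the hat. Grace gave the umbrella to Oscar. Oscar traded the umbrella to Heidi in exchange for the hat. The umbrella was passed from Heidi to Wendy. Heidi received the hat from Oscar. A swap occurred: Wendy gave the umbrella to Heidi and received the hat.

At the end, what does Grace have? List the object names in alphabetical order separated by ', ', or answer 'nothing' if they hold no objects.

Answer: nothing

Derivation:
Tracking all object holders:
Start: umbrella:Grace, hat:Oscar
Event 1 (give umbrella: Grace -> Oscar). State: umbrella:Oscar, hat:Oscar
Event 2 (give hat: Oscar -> Grace). State: umbrella:Oscar, hat:Grace
Event 3 (swap hat<->umbrella: now hat:Oscar, umbrella:Grace). State: umbrella:Grace, hat:Oscar
Event 4 (give hat: Oscar -> Heidi). State: umbrella:Grace, hat:Heidi
Event 5 (swap hat<->umbrella: now hat:Grace, umbrella:Heidi). State: umbrella:Heidi, hat:Grace
Event 6 (swap umbrella<->hat: now umbrella:Grace, hat:Heidi). State: umbrella:Grace, hat:Heidi
Event 7 (give umbrella: Grace -> Oscar). State: umbrella:Oscar, hat:Heidi
Event 8 (swap umbrella<->hat: now umbrella:Heidi, hat:Oscar). State: umbrella:Heidi, hat:Oscar
Event 9 (give umbrella: Heidi -> Wendy). State: umbrella:Wendy, hat:Oscar
Event 10 (give hat: Oscar -> Heidi). State: umbrella:Wendy, hat:Heidi
Event 11 (swap umbrella<->hat: now umbrella:Heidi, hat:Wendy). State: umbrella:Heidi, hat:Wendy

Final state: umbrella:Heidi, hat:Wendy
Grace holds: (nothing).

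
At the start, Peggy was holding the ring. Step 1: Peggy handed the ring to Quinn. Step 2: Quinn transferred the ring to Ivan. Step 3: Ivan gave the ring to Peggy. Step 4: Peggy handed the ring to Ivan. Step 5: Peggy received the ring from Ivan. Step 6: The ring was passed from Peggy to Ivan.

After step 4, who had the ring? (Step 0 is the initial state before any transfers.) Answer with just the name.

Tracking the ring holder through step 4:
After step 0 (start): Peggy
After step 1: Quinn
After step 2: Ivan
After step 3: Peggy
After step 4: Ivan

At step 4, the holder is Ivan.

Answer: Ivan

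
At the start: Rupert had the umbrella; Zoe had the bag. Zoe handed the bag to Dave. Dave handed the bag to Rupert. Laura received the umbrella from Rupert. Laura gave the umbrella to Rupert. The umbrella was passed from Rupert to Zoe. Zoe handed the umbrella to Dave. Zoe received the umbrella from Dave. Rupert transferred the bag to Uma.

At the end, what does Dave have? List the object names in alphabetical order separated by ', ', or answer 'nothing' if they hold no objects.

Tracking all object holders:
Start: umbrella:Rupert, bag:Zoe
Event 1 (give bag: Zoe -> Dave). State: umbrella:Rupert, bag:Dave
Event 2 (give bag: Dave -> Rupert). State: umbrella:Rupert, bag:Rupert
Event 3 (give umbrella: Rupert -> Laura). State: umbrella:Laura, bag:Rupert
Event 4 (give umbrella: Laura -> Rupert). State: umbrella:Rupert, bag:Rupert
Event 5 (give umbrella: Rupert -> Zoe). State: umbrella:Zoe, bag:Rupert
Event 6 (give umbrella: Zoe -> Dave). State: umbrella:Dave, bag:Rupert
Event 7 (give umbrella: Dave -> Zoe). State: umbrella:Zoe, bag:Rupert
Event 8 (give bag: Rupert -> Uma). State: umbrella:Zoe, bag:Uma

Final state: umbrella:Zoe, bag:Uma
Dave holds: (nothing).

Answer: nothing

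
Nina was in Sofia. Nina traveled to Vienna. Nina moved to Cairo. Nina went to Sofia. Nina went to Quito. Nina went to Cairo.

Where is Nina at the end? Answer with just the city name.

Tracking Nina's location:
Start: Nina is in Sofia.
After move 1: Sofia -> Vienna. Nina is in Vienna.
After move 2: Vienna -> Cairo. Nina is in Cairo.
After move 3: Cairo -> Sofia. Nina is in Sofia.
After move 4: Sofia -> Quito. Nina is in Quito.
After move 5: Quito -> Cairo. Nina is in Cairo.

Answer: Cairo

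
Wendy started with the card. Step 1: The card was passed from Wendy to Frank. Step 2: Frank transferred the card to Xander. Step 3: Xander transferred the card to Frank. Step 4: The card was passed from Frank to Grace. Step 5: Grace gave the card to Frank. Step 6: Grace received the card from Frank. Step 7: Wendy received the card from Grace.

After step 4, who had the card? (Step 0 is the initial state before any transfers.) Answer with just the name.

Tracking the card holder through step 4:
After step 0 (start): Wendy
After step 1: Frank
After step 2: Xander
After step 3: Frank
After step 4: Grace

At step 4, the holder is Grace.

Answer: Grace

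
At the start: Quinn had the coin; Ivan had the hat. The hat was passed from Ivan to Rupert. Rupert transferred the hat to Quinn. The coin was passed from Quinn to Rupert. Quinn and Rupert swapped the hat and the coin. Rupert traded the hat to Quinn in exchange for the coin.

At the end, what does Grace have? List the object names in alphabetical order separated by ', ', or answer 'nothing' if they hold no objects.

Answer: nothing

Derivation:
Tracking all object holders:
Start: coin:Quinn, hat:Ivan
Event 1 (give hat: Ivan -> Rupert). State: coin:Quinn, hat:Rupert
Event 2 (give hat: Rupert -> Quinn). State: coin:Quinn, hat:Quinn
Event 3 (give coin: Quinn -> Rupert). State: coin:Rupert, hat:Quinn
Event 4 (swap hat<->coin: now hat:Rupert, coin:Quinn). State: coin:Quinn, hat:Rupert
Event 5 (swap hat<->coin: now hat:Quinn, coin:Rupert). State: coin:Rupert, hat:Quinn

Final state: coin:Rupert, hat:Quinn
Grace holds: (nothing).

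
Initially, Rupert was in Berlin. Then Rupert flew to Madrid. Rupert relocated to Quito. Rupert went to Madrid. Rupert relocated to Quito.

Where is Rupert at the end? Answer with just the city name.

Tracking Rupert's location:
Start: Rupert is in Berlin.
After move 1: Berlin -> Madrid. Rupert is in Madrid.
After move 2: Madrid -> Quito. Rupert is in Quito.
After move 3: Quito -> Madrid. Rupert is in Madrid.
After move 4: Madrid -> Quito. Rupert is in Quito.

Answer: Quito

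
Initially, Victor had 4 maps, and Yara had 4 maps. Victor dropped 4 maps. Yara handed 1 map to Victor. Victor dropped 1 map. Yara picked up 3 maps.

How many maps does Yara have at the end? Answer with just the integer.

Tracking counts step by step:
Start: Victor=4, Yara=4
Event 1 (Victor -4): Victor: 4 -> 0. State: Victor=0, Yara=4
Event 2 (Yara -> Victor, 1): Yara: 4 -> 3, Victor: 0 -> 1. State: Victor=1, Yara=3
Event 3 (Victor -1): Victor: 1 -> 0. State: Victor=0, Yara=3
Event 4 (Yara +3): Yara: 3 -> 6. State: Victor=0, Yara=6

Yara's final count: 6

Answer: 6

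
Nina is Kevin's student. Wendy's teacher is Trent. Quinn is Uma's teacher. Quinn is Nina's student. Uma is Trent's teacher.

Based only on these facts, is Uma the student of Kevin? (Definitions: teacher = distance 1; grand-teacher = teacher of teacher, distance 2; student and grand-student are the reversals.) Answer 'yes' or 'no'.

Answer: no

Derivation:
Reconstructing the teacher chain from the given facts:
  Kevin -> Nina -> Quinn -> Uma -> Trent -> Wendy
(each arrow means 'teacher of the next')
Positions in the chain (0 = top):
  position of Kevin: 0
  position of Nina: 1
  position of Quinn: 2
  position of Uma: 3
  position of Trent: 4
  position of Wendy: 5

Uma is at position 3, Kevin is at position 0; signed distance (j - i) = -3.
'student' requires j - i = -1. Actual distance is -3, so the relation does NOT hold.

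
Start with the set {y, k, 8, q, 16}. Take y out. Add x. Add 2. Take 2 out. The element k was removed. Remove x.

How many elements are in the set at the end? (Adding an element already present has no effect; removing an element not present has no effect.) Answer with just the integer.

Answer: 3

Derivation:
Tracking the set through each operation:
Start: {16, 8, k, q, y}
Event 1 (remove y): removed. Set: {16, 8, k, q}
Event 2 (add x): added. Set: {16, 8, k, q, x}
Event 3 (add 2): added. Set: {16, 2, 8, k, q, x}
Event 4 (remove 2): removed. Set: {16, 8, k, q, x}
Event 5 (remove k): removed. Set: {16, 8, q, x}
Event 6 (remove x): removed. Set: {16, 8, q}

Final set: {16, 8, q} (size 3)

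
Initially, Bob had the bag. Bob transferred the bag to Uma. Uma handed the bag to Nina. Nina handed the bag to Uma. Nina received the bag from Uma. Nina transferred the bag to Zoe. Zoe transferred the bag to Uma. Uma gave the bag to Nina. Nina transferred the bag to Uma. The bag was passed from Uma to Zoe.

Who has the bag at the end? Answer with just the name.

Tracking the bag through each event:
Start: Bob has the bag.
After event 1: Uma has the bag.
After event 2: Nina has the bag.
After event 3: Uma has the bag.
After event 4: Nina has the bag.
After event 5: Zoe has the bag.
After event 6: Uma has the bag.
After event 7: Nina has the bag.
After event 8: Uma has the bag.
After event 9: Zoe has the bag.

Answer: Zoe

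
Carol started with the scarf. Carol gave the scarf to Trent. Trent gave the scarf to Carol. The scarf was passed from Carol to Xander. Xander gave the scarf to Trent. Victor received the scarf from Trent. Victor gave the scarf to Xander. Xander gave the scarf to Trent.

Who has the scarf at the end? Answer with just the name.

Tracking the scarf through each event:
Start: Carol has the scarf.
After event 1: Trent has the scarf.
After event 2: Carol has the scarf.
After event 3: Xander has the scarf.
After event 4: Trent has the scarf.
After event 5: Victor has the scarf.
After event 6: Xander has the scarf.
After event 7: Trent has the scarf.

Answer: Trent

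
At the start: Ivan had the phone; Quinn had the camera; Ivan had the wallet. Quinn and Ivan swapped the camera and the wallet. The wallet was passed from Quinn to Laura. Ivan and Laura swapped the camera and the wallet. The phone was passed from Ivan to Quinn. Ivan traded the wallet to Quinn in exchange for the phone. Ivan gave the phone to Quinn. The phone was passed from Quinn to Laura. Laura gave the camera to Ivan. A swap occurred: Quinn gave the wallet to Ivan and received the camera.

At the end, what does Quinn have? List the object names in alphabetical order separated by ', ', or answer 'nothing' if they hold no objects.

Answer: camera

Derivation:
Tracking all object holders:
Start: phone:Ivan, camera:Quinn, wallet:Ivan
Event 1 (swap camera<->wallet: now camera:Ivan, wallet:Quinn). State: phone:Ivan, camera:Ivan, wallet:Quinn
Event 2 (give wallet: Quinn -> Laura). State: phone:Ivan, camera:Ivan, wallet:Laura
Event 3 (swap camera<->wallet: now camera:Laura, wallet:Ivan). State: phone:Ivan, camera:Laura, wallet:Ivan
Event 4 (give phone: Ivan -> Quinn). State: phone:Quinn, camera:Laura, wallet:Ivan
Event 5 (swap wallet<->phone: now wallet:Quinn, phone:Ivan). State: phone:Ivan, camera:Laura, wallet:Quinn
Event 6 (give phone: Ivan -> Quinn). State: phone:Quinn, camera:Laura, wallet:Quinn
Event 7 (give phone: Quinn -> Laura). State: phone:Laura, camera:Laura, wallet:Quinn
Event 8 (give camera: Laura -> Ivan). State: phone:Laura, camera:Ivan, wallet:Quinn
Event 9 (swap wallet<->camera: now wallet:Ivan, camera:Quinn). State: phone:Laura, camera:Quinn, wallet:Ivan

Final state: phone:Laura, camera:Quinn, wallet:Ivan
Quinn holds: camera.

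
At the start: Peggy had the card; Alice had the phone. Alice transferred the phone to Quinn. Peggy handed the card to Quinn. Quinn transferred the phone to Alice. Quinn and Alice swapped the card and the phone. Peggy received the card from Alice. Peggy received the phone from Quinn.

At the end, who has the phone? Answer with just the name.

Tracking all object holders:
Start: card:Peggy, phone:Alice
Event 1 (give phone: Alice -> Quinn). State: card:Peggy, phone:Quinn
Event 2 (give card: Peggy -> Quinn). State: card:Quinn, phone:Quinn
Event 3 (give phone: Quinn -> Alice). State: card:Quinn, phone:Alice
Event 4 (swap card<->phone: now card:Alice, phone:Quinn). State: card:Alice, phone:Quinn
Event 5 (give card: Alice -> Peggy). State: card:Peggy, phone:Quinn
Event 6 (give phone: Quinn -> Peggy). State: card:Peggy, phone:Peggy

Final state: card:Peggy, phone:Peggy
The phone is held by Peggy.

Answer: Peggy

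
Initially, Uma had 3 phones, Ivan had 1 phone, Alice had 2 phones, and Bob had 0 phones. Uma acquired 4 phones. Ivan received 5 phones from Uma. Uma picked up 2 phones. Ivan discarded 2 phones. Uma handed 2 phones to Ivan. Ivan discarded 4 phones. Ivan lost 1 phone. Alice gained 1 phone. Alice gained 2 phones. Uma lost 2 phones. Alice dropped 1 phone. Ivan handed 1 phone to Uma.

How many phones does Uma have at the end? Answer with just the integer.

Answer: 1

Derivation:
Tracking counts step by step:
Start: Uma=3, Ivan=1, Alice=2, Bob=0
Event 1 (Uma +4): Uma: 3 -> 7. State: Uma=7, Ivan=1, Alice=2, Bob=0
Event 2 (Uma -> Ivan, 5): Uma: 7 -> 2, Ivan: 1 -> 6. State: Uma=2, Ivan=6, Alice=2, Bob=0
Event 3 (Uma +2): Uma: 2 -> 4. State: Uma=4, Ivan=6, Alice=2, Bob=0
Event 4 (Ivan -2): Ivan: 6 -> 4. State: Uma=4, Ivan=4, Alice=2, Bob=0
Event 5 (Uma -> Ivan, 2): Uma: 4 -> 2, Ivan: 4 -> 6. State: Uma=2, Ivan=6, Alice=2, Bob=0
Event 6 (Ivan -4): Ivan: 6 -> 2. State: Uma=2, Ivan=2, Alice=2, Bob=0
Event 7 (Ivan -1): Ivan: 2 -> 1. State: Uma=2, Ivan=1, Alice=2, Bob=0
Event 8 (Alice +1): Alice: 2 -> 3. State: Uma=2, Ivan=1, Alice=3, Bob=0
Event 9 (Alice +2): Alice: 3 -> 5. State: Uma=2, Ivan=1, Alice=5, Bob=0
Event 10 (Uma -2): Uma: 2 -> 0. State: Uma=0, Ivan=1, Alice=5, Bob=0
Event 11 (Alice -1): Alice: 5 -> 4. State: Uma=0, Ivan=1, Alice=4, Bob=0
Event 12 (Ivan -> Uma, 1): Ivan: 1 -> 0, Uma: 0 -> 1. State: Uma=1, Ivan=0, Alice=4, Bob=0

Uma's final count: 1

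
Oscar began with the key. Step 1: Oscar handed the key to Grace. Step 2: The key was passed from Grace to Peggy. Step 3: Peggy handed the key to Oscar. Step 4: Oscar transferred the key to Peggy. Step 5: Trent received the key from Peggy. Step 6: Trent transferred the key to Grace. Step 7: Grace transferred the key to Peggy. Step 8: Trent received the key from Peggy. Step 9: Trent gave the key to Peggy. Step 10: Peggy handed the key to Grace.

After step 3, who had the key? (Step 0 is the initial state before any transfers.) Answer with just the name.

Answer: Oscar

Derivation:
Tracking the key holder through step 3:
After step 0 (start): Oscar
After step 1: Grace
After step 2: Peggy
After step 3: Oscar

At step 3, the holder is Oscar.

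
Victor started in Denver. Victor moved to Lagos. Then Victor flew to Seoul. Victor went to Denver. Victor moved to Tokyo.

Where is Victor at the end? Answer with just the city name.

Tracking Victor's location:
Start: Victor is in Denver.
After move 1: Denver -> Lagos. Victor is in Lagos.
After move 2: Lagos -> Seoul. Victor is in Seoul.
After move 3: Seoul -> Denver. Victor is in Denver.
After move 4: Denver -> Tokyo. Victor is in Tokyo.

Answer: Tokyo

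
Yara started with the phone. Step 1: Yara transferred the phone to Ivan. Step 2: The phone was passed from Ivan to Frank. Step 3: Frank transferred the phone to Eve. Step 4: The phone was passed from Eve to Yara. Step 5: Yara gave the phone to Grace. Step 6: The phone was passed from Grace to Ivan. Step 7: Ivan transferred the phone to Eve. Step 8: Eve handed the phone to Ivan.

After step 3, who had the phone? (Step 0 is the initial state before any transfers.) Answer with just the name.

Answer: Eve

Derivation:
Tracking the phone holder through step 3:
After step 0 (start): Yara
After step 1: Ivan
After step 2: Frank
After step 3: Eve

At step 3, the holder is Eve.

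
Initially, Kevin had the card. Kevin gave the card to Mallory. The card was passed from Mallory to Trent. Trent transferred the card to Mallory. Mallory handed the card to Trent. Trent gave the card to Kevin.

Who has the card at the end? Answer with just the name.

Tracking the card through each event:
Start: Kevin has the card.
After event 1: Mallory has the card.
After event 2: Trent has the card.
After event 3: Mallory has the card.
After event 4: Trent has the card.
After event 5: Kevin has the card.

Answer: Kevin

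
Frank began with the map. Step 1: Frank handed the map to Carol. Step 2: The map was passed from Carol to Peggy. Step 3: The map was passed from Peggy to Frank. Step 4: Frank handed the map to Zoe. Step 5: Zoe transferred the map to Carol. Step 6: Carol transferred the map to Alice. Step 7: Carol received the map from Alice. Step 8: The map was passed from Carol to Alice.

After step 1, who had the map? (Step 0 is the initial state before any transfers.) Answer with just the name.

Answer: Carol

Derivation:
Tracking the map holder through step 1:
After step 0 (start): Frank
After step 1: Carol

At step 1, the holder is Carol.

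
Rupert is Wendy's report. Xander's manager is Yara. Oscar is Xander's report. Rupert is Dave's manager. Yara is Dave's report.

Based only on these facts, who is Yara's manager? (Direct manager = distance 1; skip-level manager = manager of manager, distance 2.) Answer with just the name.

Reconstructing the manager chain from the given facts:
  Wendy -> Rupert -> Dave -> Yara -> Xander -> Oscar
(each arrow means 'manager of the next')
Positions in the chain (0 = top):
  position of Wendy: 0
  position of Rupert: 1
  position of Dave: 2
  position of Yara: 3
  position of Xander: 4
  position of Oscar: 5

Yara is at position 3; the manager is 1 step up the chain, i.e. position 2: Dave.

Answer: Dave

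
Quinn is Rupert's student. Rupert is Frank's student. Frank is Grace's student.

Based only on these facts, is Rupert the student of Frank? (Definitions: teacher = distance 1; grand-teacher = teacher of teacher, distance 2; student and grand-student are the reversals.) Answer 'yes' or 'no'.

Answer: yes

Derivation:
Reconstructing the teacher chain from the given facts:
  Grace -> Frank -> Rupert -> Quinn
(each arrow means 'teacher of the next')
Positions in the chain (0 = top):
  position of Grace: 0
  position of Frank: 1
  position of Rupert: 2
  position of Quinn: 3

Rupert is at position 2, Frank is at position 1; signed distance (j - i) = -1.
'student' requires j - i = -1. Actual distance is -1, so the relation HOLDS.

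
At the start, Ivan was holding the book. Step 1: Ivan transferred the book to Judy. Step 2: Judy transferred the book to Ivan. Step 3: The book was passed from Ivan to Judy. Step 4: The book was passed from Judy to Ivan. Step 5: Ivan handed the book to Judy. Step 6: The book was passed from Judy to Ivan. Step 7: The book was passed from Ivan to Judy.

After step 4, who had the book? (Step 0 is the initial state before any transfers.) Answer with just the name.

Tracking the book holder through step 4:
After step 0 (start): Ivan
After step 1: Judy
After step 2: Ivan
After step 3: Judy
After step 4: Ivan

At step 4, the holder is Ivan.

Answer: Ivan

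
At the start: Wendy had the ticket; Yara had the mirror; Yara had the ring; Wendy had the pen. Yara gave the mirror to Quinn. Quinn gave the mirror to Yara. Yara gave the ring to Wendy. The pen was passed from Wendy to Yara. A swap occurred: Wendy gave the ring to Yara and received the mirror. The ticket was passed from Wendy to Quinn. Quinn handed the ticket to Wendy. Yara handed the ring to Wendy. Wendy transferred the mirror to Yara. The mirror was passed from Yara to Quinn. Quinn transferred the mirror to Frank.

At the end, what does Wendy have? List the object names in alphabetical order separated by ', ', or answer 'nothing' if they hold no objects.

Tracking all object holders:
Start: ticket:Wendy, mirror:Yara, ring:Yara, pen:Wendy
Event 1 (give mirror: Yara -> Quinn). State: ticket:Wendy, mirror:Quinn, ring:Yara, pen:Wendy
Event 2 (give mirror: Quinn -> Yara). State: ticket:Wendy, mirror:Yara, ring:Yara, pen:Wendy
Event 3 (give ring: Yara -> Wendy). State: ticket:Wendy, mirror:Yara, ring:Wendy, pen:Wendy
Event 4 (give pen: Wendy -> Yara). State: ticket:Wendy, mirror:Yara, ring:Wendy, pen:Yara
Event 5 (swap ring<->mirror: now ring:Yara, mirror:Wendy). State: ticket:Wendy, mirror:Wendy, ring:Yara, pen:Yara
Event 6 (give ticket: Wendy -> Quinn). State: ticket:Quinn, mirror:Wendy, ring:Yara, pen:Yara
Event 7 (give ticket: Quinn -> Wendy). State: ticket:Wendy, mirror:Wendy, ring:Yara, pen:Yara
Event 8 (give ring: Yara -> Wendy). State: ticket:Wendy, mirror:Wendy, ring:Wendy, pen:Yara
Event 9 (give mirror: Wendy -> Yara). State: ticket:Wendy, mirror:Yara, ring:Wendy, pen:Yara
Event 10 (give mirror: Yara -> Quinn). State: ticket:Wendy, mirror:Quinn, ring:Wendy, pen:Yara
Event 11 (give mirror: Quinn -> Frank). State: ticket:Wendy, mirror:Frank, ring:Wendy, pen:Yara

Final state: ticket:Wendy, mirror:Frank, ring:Wendy, pen:Yara
Wendy holds: ring, ticket.

Answer: ring, ticket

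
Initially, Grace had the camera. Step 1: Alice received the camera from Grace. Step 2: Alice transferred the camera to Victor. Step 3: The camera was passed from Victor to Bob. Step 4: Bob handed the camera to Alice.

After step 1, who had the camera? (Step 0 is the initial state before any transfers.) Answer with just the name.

Answer: Alice

Derivation:
Tracking the camera holder through step 1:
After step 0 (start): Grace
After step 1: Alice

At step 1, the holder is Alice.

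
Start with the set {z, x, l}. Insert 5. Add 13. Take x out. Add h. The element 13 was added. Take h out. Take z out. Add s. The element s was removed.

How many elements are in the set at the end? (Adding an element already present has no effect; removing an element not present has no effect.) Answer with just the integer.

Answer: 3

Derivation:
Tracking the set through each operation:
Start: {l, x, z}
Event 1 (add 5): added. Set: {5, l, x, z}
Event 2 (add 13): added. Set: {13, 5, l, x, z}
Event 3 (remove x): removed. Set: {13, 5, l, z}
Event 4 (add h): added. Set: {13, 5, h, l, z}
Event 5 (add 13): already present, no change. Set: {13, 5, h, l, z}
Event 6 (remove h): removed. Set: {13, 5, l, z}
Event 7 (remove z): removed. Set: {13, 5, l}
Event 8 (add s): added. Set: {13, 5, l, s}
Event 9 (remove s): removed. Set: {13, 5, l}

Final set: {13, 5, l} (size 3)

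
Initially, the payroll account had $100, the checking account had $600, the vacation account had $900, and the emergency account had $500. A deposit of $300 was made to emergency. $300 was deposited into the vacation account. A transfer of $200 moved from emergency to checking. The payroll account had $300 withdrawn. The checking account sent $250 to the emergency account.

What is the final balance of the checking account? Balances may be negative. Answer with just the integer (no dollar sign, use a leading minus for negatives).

Tracking account balances step by step:
Start: payroll=100, checking=600, vacation=900, emergency=500
Event 1 (deposit 300 to emergency): emergency: 500 + 300 = 800. Balances: payroll=100, checking=600, vacation=900, emergency=800
Event 2 (deposit 300 to vacation): vacation: 900 + 300 = 1200. Balances: payroll=100, checking=600, vacation=1200, emergency=800
Event 3 (transfer 200 emergency -> checking): emergency: 800 - 200 = 600, checking: 600 + 200 = 800. Balances: payroll=100, checking=800, vacation=1200, emergency=600
Event 4 (withdraw 300 from payroll): payroll: 100 - 300 = -200. Balances: payroll=-200, checking=800, vacation=1200, emergency=600
Event 5 (transfer 250 checking -> emergency): checking: 800 - 250 = 550, emergency: 600 + 250 = 850. Balances: payroll=-200, checking=550, vacation=1200, emergency=850

Final balance of checking: 550

Answer: 550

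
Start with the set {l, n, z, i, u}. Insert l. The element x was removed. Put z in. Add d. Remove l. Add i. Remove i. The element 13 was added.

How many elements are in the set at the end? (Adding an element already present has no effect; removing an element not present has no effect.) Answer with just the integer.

Tracking the set through each operation:
Start: {i, l, n, u, z}
Event 1 (add l): already present, no change. Set: {i, l, n, u, z}
Event 2 (remove x): not present, no change. Set: {i, l, n, u, z}
Event 3 (add z): already present, no change. Set: {i, l, n, u, z}
Event 4 (add d): added. Set: {d, i, l, n, u, z}
Event 5 (remove l): removed. Set: {d, i, n, u, z}
Event 6 (add i): already present, no change. Set: {d, i, n, u, z}
Event 7 (remove i): removed. Set: {d, n, u, z}
Event 8 (add 13): added. Set: {13, d, n, u, z}

Final set: {13, d, n, u, z} (size 5)

Answer: 5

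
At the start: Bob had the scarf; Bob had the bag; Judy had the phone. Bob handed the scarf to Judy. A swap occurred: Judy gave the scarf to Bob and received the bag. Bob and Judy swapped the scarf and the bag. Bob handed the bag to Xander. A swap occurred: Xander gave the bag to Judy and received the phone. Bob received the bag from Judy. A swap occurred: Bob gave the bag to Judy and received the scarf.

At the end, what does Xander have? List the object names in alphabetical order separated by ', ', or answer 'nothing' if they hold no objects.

Tracking all object holders:
Start: scarf:Bob, bag:Bob, phone:Judy
Event 1 (give scarf: Bob -> Judy). State: scarf:Judy, bag:Bob, phone:Judy
Event 2 (swap scarf<->bag: now scarf:Bob, bag:Judy). State: scarf:Bob, bag:Judy, phone:Judy
Event 3 (swap scarf<->bag: now scarf:Judy, bag:Bob). State: scarf:Judy, bag:Bob, phone:Judy
Event 4 (give bag: Bob -> Xander). State: scarf:Judy, bag:Xander, phone:Judy
Event 5 (swap bag<->phone: now bag:Judy, phone:Xander). State: scarf:Judy, bag:Judy, phone:Xander
Event 6 (give bag: Judy -> Bob). State: scarf:Judy, bag:Bob, phone:Xander
Event 7 (swap bag<->scarf: now bag:Judy, scarf:Bob). State: scarf:Bob, bag:Judy, phone:Xander

Final state: scarf:Bob, bag:Judy, phone:Xander
Xander holds: phone.

Answer: phone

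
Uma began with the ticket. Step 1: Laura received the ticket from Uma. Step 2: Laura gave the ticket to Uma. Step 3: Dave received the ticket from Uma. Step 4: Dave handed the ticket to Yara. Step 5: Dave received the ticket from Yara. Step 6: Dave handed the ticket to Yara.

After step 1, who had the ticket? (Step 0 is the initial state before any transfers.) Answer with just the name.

Tracking the ticket holder through step 1:
After step 0 (start): Uma
After step 1: Laura

At step 1, the holder is Laura.

Answer: Laura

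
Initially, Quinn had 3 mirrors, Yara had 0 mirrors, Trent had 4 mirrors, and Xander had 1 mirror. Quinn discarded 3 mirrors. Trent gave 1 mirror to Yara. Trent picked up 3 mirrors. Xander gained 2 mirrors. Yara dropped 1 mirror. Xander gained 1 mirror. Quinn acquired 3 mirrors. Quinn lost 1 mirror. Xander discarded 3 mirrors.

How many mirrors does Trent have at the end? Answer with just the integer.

Answer: 6

Derivation:
Tracking counts step by step:
Start: Quinn=3, Yara=0, Trent=4, Xander=1
Event 1 (Quinn -3): Quinn: 3 -> 0. State: Quinn=0, Yara=0, Trent=4, Xander=1
Event 2 (Trent -> Yara, 1): Trent: 4 -> 3, Yara: 0 -> 1. State: Quinn=0, Yara=1, Trent=3, Xander=1
Event 3 (Trent +3): Trent: 3 -> 6. State: Quinn=0, Yara=1, Trent=6, Xander=1
Event 4 (Xander +2): Xander: 1 -> 3. State: Quinn=0, Yara=1, Trent=6, Xander=3
Event 5 (Yara -1): Yara: 1 -> 0. State: Quinn=0, Yara=0, Trent=6, Xander=3
Event 6 (Xander +1): Xander: 3 -> 4. State: Quinn=0, Yara=0, Trent=6, Xander=4
Event 7 (Quinn +3): Quinn: 0 -> 3. State: Quinn=3, Yara=0, Trent=6, Xander=4
Event 8 (Quinn -1): Quinn: 3 -> 2. State: Quinn=2, Yara=0, Trent=6, Xander=4
Event 9 (Xander -3): Xander: 4 -> 1. State: Quinn=2, Yara=0, Trent=6, Xander=1

Trent's final count: 6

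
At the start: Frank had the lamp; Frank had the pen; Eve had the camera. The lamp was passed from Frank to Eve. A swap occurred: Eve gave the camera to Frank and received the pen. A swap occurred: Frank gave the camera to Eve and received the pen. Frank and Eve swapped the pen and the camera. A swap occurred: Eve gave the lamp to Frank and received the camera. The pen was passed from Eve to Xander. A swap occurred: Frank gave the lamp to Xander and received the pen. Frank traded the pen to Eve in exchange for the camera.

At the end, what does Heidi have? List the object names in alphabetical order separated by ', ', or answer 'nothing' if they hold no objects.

Answer: nothing

Derivation:
Tracking all object holders:
Start: lamp:Frank, pen:Frank, camera:Eve
Event 1 (give lamp: Frank -> Eve). State: lamp:Eve, pen:Frank, camera:Eve
Event 2 (swap camera<->pen: now camera:Frank, pen:Eve). State: lamp:Eve, pen:Eve, camera:Frank
Event 3 (swap camera<->pen: now camera:Eve, pen:Frank). State: lamp:Eve, pen:Frank, camera:Eve
Event 4 (swap pen<->camera: now pen:Eve, camera:Frank). State: lamp:Eve, pen:Eve, camera:Frank
Event 5 (swap lamp<->camera: now lamp:Frank, camera:Eve). State: lamp:Frank, pen:Eve, camera:Eve
Event 6 (give pen: Eve -> Xander). State: lamp:Frank, pen:Xander, camera:Eve
Event 7 (swap lamp<->pen: now lamp:Xander, pen:Frank). State: lamp:Xander, pen:Frank, camera:Eve
Event 8 (swap pen<->camera: now pen:Eve, camera:Frank). State: lamp:Xander, pen:Eve, camera:Frank

Final state: lamp:Xander, pen:Eve, camera:Frank
Heidi holds: (nothing).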